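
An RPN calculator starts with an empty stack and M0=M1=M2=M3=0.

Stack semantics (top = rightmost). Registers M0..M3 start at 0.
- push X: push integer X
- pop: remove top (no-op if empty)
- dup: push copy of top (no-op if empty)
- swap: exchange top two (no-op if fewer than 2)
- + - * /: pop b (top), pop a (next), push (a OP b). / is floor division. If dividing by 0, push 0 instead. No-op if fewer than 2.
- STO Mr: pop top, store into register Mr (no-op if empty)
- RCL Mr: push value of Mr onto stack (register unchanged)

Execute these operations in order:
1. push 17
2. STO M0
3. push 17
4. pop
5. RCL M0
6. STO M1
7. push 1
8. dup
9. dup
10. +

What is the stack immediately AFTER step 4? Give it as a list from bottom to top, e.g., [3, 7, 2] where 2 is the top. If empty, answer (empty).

After op 1 (push 17): stack=[17] mem=[0,0,0,0]
After op 2 (STO M0): stack=[empty] mem=[17,0,0,0]
After op 3 (push 17): stack=[17] mem=[17,0,0,0]
After op 4 (pop): stack=[empty] mem=[17,0,0,0]

(empty)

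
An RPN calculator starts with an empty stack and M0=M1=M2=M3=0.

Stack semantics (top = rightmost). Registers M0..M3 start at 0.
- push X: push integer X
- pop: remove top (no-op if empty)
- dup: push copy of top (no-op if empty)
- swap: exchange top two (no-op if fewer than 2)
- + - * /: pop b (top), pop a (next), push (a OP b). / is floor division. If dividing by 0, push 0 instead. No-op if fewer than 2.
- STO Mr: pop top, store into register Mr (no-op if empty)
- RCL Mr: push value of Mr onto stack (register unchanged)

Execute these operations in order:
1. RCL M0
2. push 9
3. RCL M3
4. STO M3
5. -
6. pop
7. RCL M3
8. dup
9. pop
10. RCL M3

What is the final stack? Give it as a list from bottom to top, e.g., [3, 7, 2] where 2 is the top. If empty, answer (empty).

Answer: [0, 0]

Derivation:
After op 1 (RCL M0): stack=[0] mem=[0,0,0,0]
After op 2 (push 9): stack=[0,9] mem=[0,0,0,0]
After op 3 (RCL M3): stack=[0,9,0] mem=[0,0,0,0]
After op 4 (STO M3): stack=[0,9] mem=[0,0,0,0]
After op 5 (-): stack=[-9] mem=[0,0,0,0]
After op 6 (pop): stack=[empty] mem=[0,0,0,0]
After op 7 (RCL M3): stack=[0] mem=[0,0,0,0]
After op 8 (dup): stack=[0,0] mem=[0,0,0,0]
After op 9 (pop): stack=[0] mem=[0,0,0,0]
After op 10 (RCL M3): stack=[0,0] mem=[0,0,0,0]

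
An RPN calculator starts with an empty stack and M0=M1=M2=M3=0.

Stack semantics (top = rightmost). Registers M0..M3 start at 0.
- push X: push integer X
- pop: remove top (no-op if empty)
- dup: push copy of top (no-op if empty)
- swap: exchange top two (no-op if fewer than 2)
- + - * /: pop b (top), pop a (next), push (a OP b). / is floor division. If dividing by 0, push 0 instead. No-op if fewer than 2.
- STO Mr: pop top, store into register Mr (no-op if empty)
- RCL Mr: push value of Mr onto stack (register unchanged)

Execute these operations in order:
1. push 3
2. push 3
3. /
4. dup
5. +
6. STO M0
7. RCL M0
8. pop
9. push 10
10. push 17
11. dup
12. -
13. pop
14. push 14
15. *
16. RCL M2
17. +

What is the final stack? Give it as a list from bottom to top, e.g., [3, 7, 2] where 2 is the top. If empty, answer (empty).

After op 1 (push 3): stack=[3] mem=[0,0,0,0]
After op 2 (push 3): stack=[3,3] mem=[0,0,0,0]
After op 3 (/): stack=[1] mem=[0,0,0,0]
After op 4 (dup): stack=[1,1] mem=[0,0,0,0]
After op 5 (+): stack=[2] mem=[0,0,0,0]
After op 6 (STO M0): stack=[empty] mem=[2,0,0,0]
After op 7 (RCL M0): stack=[2] mem=[2,0,0,0]
After op 8 (pop): stack=[empty] mem=[2,0,0,0]
After op 9 (push 10): stack=[10] mem=[2,0,0,0]
After op 10 (push 17): stack=[10,17] mem=[2,0,0,0]
After op 11 (dup): stack=[10,17,17] mem=[2,0,0,0]
After op 12 (-): stack=[10,0] mem=[2,0,0,0]
After op 13 (pop): stack=[10] mem=[2,0,0,0]
After op 14 (push 14): stack=[10,14] mem=[2,0,0,0]
After op 15 (*): stack=[140] mem=[2,0,0,0]
After op 16 (RCL M2): stack=[140,0] mem=[2,0,0,0]
After op 17 (+): stack=[140] mem=[2,0,0,0]

Answer: [140]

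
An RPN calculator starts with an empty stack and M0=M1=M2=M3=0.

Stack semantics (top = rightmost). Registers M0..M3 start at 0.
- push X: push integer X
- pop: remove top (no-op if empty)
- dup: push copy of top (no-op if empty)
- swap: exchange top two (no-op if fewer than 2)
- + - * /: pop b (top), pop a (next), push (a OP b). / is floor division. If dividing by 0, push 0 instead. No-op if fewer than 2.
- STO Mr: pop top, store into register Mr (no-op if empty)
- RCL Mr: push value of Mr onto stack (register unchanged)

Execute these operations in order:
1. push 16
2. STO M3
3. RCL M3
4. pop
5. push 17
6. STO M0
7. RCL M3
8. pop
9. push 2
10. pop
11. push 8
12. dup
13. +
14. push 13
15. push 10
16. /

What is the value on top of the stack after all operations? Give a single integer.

Answer: 1

Derivation:
After op 1 (push 16): stack=[16] mem=[0,0,0,0]
After op 2 (STO M3): stack=[empty] mem=[0,0,0,16]
After op 3 (RCL M3): stack=[16] mem=[0,0,0,16]
After op 4 (pop): stack=[empty] mem=[0,0,0,16]
After op 5 (push 17): stack=[17] mem=[0,0,0,16]
After op 6 (STO M0): stack=[empty] mem=[17,0,0,16]
After op 7 (RCL M3): stack=[16] mem=[17,0,0,16]
After op 8 (pop): stack=[empty] mem=[17,0,0,16]
After op 9 (push 2): stack=[2] mem=[17,0,0,16]
After op 10 (pop): stack=[empty] mem=[17,0,0,16]
After op 11 (push 8): stack=[8] mem=[17,0,0,16]
After op 12 (dup): stack=[8,8] mem=[17,0,0,16]
After op 13 (+): stack=[16] mem=[17,0,0,16]
After op 14 (push 13): stack=[16,13] mem=[17,0,0,16]
After op 15 (push 10): stack=[16,13,10] mem=[17,0,0,16]
After op 16 (/): stack=[16,1] mem=[17,0,0,16]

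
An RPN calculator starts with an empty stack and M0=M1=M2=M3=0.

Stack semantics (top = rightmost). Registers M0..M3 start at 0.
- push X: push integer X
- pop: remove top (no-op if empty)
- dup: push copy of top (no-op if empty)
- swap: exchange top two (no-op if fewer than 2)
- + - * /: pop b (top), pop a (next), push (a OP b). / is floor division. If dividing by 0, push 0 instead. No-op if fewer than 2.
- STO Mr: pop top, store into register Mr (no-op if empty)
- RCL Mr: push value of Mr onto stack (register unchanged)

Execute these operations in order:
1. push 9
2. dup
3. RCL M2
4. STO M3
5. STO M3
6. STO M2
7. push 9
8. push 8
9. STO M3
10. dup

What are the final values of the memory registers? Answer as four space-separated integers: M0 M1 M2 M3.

Answer: 0 0 9 8

Derivation:
After op 1 (push 9): stack=[9] mem=[0,0,0,0]
After op 2 (dup): stack=[9,9] mem=[0,0,0,0]
After op 3 (RCL M2): stack=[9,9,0] mem=[0,0,0,0]
After op 4 (STO M3): stack=[9,9] mem=[0,0,0,0]
After op 5 (STO M3): stack=[9] mem=[0,0,0,9]
After op 6 (STO M2): stack=[empty] mem=[0,0,9,9]
After op 7 (push 9): stack=[9] mem=[0,0,9,9]
After op 8 (push 8): stack=[9,8] mem=[0,0,9,9]
After op 9 (STO M3): stack=[9] mem=[0,0,9,8]
After op 10 (dup): stack=[9,9] mem=[0,0,9,8]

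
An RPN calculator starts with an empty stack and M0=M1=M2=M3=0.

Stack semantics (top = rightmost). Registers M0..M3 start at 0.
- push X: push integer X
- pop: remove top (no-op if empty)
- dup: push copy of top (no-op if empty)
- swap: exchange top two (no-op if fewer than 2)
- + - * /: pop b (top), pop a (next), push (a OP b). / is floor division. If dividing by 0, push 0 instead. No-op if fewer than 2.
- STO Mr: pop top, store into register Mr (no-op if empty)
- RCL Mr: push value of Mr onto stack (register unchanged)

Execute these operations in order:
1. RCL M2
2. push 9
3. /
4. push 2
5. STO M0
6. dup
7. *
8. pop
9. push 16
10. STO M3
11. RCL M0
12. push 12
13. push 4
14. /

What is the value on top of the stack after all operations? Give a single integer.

After op 1 (RCL M2): stack=[0] mem=[0,0,0,0]
After op 2 (push 9): stack=[0,9] mem=[0,0,0,0]
After op 3 (/): stack=[0] mem=[0,0,0,0]
After op 4 (push 2): stack=[0,2] mem=[0,0,0,0]
After op 5 (STO M0): stack=[0] mem=[2,0,0,0]
After op 6 (dup): stack=[0,0] mem=[2,0,0,0]
After op 7 (*): stack=[0] mem=[2,0,0,0]
After op 8 (pop): stack=[empty] mem=[2,0,0,0]
After op 9 (push 16): stack=[16] mem=[2,0,0,0]
After op 10 (STO M3): stack=[empty] mem=[2,0,0,16]
After op 11 (RCL M0): stack=[2] mem=[2,0,0,16]
After op 12 (push 12): stack=[2,12] mem=[2,0,0,16]
After op 13 (push 4): stack=[2,12,4] mem=[2,0,0,16]
After op 14 (/): stack=[2,3] mem=[2,0,0,16]

Answer: 3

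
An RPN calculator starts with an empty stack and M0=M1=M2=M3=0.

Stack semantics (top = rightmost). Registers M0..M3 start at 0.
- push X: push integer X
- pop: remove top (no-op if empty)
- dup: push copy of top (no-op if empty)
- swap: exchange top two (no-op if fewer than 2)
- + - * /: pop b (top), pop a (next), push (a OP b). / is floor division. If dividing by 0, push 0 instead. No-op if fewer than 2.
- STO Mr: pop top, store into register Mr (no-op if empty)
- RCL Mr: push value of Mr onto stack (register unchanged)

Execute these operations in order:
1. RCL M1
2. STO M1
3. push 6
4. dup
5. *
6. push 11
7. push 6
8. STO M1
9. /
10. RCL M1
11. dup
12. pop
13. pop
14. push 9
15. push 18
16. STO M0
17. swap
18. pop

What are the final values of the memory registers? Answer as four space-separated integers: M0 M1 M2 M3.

Answer: 18 6 0 0

Derivation:
After op 1 (RCL M1): stack=[0] mem=[0,0,0,0]
After op 2 (STO M1): stack=[empty] mem=[0,0,0,0]
After op 3 (push 6): stack=[6] mem=[0,0,0,0]
After op 4 (dup): stack=[6,6] mem=[0,0,0,0]
After op 5 (*): stack=[36] mem=[0,0,0,0]
After op 6 (push 11): stack=[36,11] mem=[0,0,0,0]
After op 7 (push 6): stack=[36,11,6] mem=[0,0,0,0]
After op 8 (STO M1): stack=[36,11] mem=[0,6,0,0]
After op 9 (/): stack=[3] mem=[0,6,0,0]
After op 10 (RCL M1): stack=[3,6] mem=[0,6,0,0]
After op 11 (dup): stack=[3,6,6] mem=[0,6,0,0]
After op 12 (pop): stack=[3,6] mem=[0,6,0,0]
After op 13 (pop): stack=[3] mem=[0,6,0,0]
After op 14 (push 9): stack=[3,9] mem=[0,6,0,0]
After op 15 (push 18): stack=[3,9,18] mem=[0,6,0,0]
After op 16 (STO M0): stack=[3,9] mem=[18,6,0,0]
After op 17 (swap): stack=[9,3] mem=[18,6,0,0]
After op 18 (pop): stack=[9] mem=[18,6,0,0]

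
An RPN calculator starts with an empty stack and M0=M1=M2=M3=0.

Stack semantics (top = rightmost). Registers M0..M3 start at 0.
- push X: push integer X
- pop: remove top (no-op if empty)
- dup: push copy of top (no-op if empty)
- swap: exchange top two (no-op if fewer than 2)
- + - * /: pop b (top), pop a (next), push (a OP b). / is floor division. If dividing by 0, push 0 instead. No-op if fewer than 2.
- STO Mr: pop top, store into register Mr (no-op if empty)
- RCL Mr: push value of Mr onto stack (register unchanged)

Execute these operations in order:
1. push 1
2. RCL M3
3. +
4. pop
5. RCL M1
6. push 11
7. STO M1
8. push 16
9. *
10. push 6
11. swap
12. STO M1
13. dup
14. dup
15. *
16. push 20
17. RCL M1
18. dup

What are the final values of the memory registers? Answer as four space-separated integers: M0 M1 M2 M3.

After op 1 (push 1): stack=[1] mem=[0,0,0,0]
After op 2 (RCL M3): stack=[1,0] mem=[0,0,0,0]
After op 3 (+): stack=[1] mem=[0,0,0,0]
After op 4 (pop): stack=[empty] mem=[0,0,0,0]
After op 5 (RCL M1): stack=[0] mem=[0,0,0,0]
After op 6 (push 11): stack=[0,11] mem=[0,0,0,0]
After op 7 (STO M1): stack=[0] mem=[0,11,0,0]
After op 8 (push 16): stack=[0,16] mem=[0,11,0,0]
After op 9 (*): stack=[0] mem=[0,11,0,0]
After op 10 (push 6): stack=[0,6] mem=[0,11,0,0]
After op 11 (swap): stack=[6,0] mem=[0,11,0,0]
After op 12 (STO M1): stack=[6] mem=[0,0,0,0]
After op 13 (dup): stack=[6,6] mem=[0,0,0,0]
After op 14 (dup): stack=[6,6,6] mem=[0,0,0,0]
After op 15 (*): stack=[6,36] mem=[0,0,0,0]
After op 16 (push 20): stack=[6,36,20] mem=[0,0,0,0]
After op 17 (RCL M1): stack=[6,36,20,0] mem=[0,0,0,0]
After op 18 (dup): stack=[6,36,20,0,0] mem=[0,0,0,0]

Answer: 0 0 0 0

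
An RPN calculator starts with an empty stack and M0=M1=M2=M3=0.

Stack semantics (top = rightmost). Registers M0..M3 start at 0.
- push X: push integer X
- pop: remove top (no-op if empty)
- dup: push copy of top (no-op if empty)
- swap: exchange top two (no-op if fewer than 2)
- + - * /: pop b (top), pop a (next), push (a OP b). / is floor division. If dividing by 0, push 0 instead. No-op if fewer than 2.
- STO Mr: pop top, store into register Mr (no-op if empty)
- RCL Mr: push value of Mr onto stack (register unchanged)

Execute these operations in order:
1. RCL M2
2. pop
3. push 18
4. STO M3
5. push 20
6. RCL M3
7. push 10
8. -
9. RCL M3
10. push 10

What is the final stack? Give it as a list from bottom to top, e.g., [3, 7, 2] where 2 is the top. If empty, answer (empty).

Answer: [20, 8, 18, 10]

Derivation:
After op 1 (RCL M2): stack=[0] mem=[0,0,0,0]
After op 2 (pop): stack=[empty] mem=[0,0,0,0]
After op 3 (push 18): stack=[18] mem=[0,0,0,0]
After op 4 (STO M3): stack=[empty] mem=[0,0,0,18]
After op 5 (push 20): stack=[20] mem=[0,0,0,18]
After op 6 (RCL M3): stack=[20,18] mem=[0,0,0,18]
After op 7 (push 10): stack=[20,18,10] mem=[0,0,0,18]
After op 8 (-): stack=[20,8] mem=[0,0,0,18]
After op 9 (RCL M3): stack=[20,8,18] mem=[0,0,0,18]
After op 10 (push 10): stack=[20,8,18,10] mem=[0,0,0,18]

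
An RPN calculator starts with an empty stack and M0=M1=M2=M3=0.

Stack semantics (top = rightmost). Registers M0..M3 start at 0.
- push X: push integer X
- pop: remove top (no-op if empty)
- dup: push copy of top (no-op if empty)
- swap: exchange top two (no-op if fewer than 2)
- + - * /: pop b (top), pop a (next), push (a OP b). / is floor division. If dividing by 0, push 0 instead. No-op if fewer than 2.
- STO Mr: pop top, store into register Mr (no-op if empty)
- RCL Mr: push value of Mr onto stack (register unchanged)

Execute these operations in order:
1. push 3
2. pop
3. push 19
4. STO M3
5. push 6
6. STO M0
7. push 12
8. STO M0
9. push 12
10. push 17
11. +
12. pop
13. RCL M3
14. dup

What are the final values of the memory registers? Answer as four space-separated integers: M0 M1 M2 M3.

Answer: 12 0 0 19

Derivation:
After op 1 (push 3): stack=[3] mem=[0,0,0,0]
After op 2 (pop): stack=[empty] mem=[0,0,0,0]
After op 3 (push 19): stack=[19] mem=[0,0,0,0]
After op 4 (STO M3): stack=[empty] mem=[0,0,0,19]
After op 5 (push 6): stack=[6] mem=[0,0,0,19]
After op 6 (STO M0): stack=[empty] mem=[6,0,0,19]
After op 7 (push 12): stack=[12] mem=[6,0,0,19]
After op 8 (STO M0): stack=[empty] mem=[12,0,0,19]
After op 9 (push 12): stack=[12] mem=[12,0,0,19]
After op 10 (push 17): stack=[12,17] mem=[12,0,0,19]
After op 11 (+): stack=[29] mem=[12,0,0,19]
After op 12 (pop): stack=[empty] mem=[12,0,0,19]
After op 13 (RCL M3): stack=[19] mem=[12,0,0,19]
After op 14 (dup): stack=[19,19] mem=[12,0,0,19]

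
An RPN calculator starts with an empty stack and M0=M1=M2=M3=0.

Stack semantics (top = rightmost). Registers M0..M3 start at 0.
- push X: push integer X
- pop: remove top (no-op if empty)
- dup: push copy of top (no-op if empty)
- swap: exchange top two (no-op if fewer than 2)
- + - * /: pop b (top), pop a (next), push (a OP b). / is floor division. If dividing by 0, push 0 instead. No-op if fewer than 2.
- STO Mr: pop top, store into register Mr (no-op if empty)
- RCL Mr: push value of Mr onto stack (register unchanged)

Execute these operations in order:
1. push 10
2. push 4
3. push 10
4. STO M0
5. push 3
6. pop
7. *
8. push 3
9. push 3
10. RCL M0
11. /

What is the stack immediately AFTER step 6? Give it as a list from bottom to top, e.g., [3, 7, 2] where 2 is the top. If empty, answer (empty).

After op 1 (push 10): stack=[10] mem=[0,0,0,0]
After op 2 (push 4): stack=[10,4] mem=[0,0,0,0]
After op 3 (push 10): stack=[10,4,10] mem=[0,0,0,0]
After op 4 (STO M0): stack=[10,4] mem=[10,0,0,0]
After op 5 (push 3): stack=[10,4,3] mem=[10,0,0,0]
After op 6 (pop): stack=[10,4] mem=[10,0,0,0]

[10, 4]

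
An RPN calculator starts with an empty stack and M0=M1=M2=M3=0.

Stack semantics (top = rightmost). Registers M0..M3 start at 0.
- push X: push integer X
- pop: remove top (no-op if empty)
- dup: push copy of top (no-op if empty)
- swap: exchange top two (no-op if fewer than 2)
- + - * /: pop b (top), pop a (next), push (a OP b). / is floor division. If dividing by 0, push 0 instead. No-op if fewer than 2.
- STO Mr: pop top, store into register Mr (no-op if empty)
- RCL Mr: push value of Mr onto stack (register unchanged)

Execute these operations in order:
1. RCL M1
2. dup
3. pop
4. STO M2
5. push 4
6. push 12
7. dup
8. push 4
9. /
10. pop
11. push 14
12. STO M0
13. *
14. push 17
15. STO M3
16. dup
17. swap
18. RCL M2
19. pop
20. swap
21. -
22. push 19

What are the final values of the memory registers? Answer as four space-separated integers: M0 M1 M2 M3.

Answer: 14 0 0 17

Derivation:
After op 1 (RCL M1): stack=[0] mem=[0,0,0,0]
After op 2 (dup): stack=[0,0] mem=[0,0,0,0]
After op 3 (pop): stack=[0] mem=[0,0,0,0]
After op 4 (STO M2): stack=[empty] mem=[0,0,0,0]
After op 5 (push 4): stack=[4] mem=[0,0,0,0]
After op 6 (push 12): stack=[4,12] mem=[0,0,0,0]
After op 7 (dup): stack=[4,12,12] mem=[0,0,0,0]
After op 8 (push 4): stack=[4,12,12,4] mem=[0,0,0,0]
After op 9 (/): stack=[4,12,3] mem=[0,0,0,0]
After op 10 (pop): stack=[4,12] mem=[0,0,0,0]
After op 11 (push 14): stack=[4,12,14] mem=[0,0,0,0]
After op 12 (STO M0): stack=[4,12] mem=[14,0,0,0]
After op 13 (*): stack=[48] mem=[14,0,0,0]
After op 14 (push 17): stack=[48,17] mem=[14,0,0,0]
After op 15 (STO M3): stack=[48] mem=[14,0,0,17]
After op 16 (dup): stack=[48,48] mem=[14,0,0,17]
After op 17 (swap): stack=[48,48] mem=[14,0,0,17]
After op 18 (RCL M2): stack=[48,48,0] mem=[14,0,0,17]
After op 19 (pop): stack=[48,48] mem=[14,0,0,17]
After op 20 (swap): stack=[48,48] mem=[14,0,0,17]
After op 21 (-): stack=[0] mem=[14,0,0,17]
After op 22 (push 19): stack=[0,19] mem=[14,0,0,17]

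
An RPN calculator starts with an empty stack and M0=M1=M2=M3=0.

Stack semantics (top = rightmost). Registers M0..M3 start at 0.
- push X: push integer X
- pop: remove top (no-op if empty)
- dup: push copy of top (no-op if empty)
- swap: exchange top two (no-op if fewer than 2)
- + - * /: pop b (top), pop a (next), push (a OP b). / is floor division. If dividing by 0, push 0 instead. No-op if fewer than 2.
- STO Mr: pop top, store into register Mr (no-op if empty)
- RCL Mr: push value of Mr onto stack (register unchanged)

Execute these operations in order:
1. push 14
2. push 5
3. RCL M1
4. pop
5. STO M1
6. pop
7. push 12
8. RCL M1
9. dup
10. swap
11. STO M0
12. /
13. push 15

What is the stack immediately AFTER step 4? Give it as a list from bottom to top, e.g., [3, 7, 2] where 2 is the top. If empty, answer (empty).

After op 1 (push 14): stack=[14] mem=[0,0,0,0]
After op 2 (push 5): stack=[14,5] mem=[0,0,0,0]
After op 3 (RCL M1): stack=[14,5,0] mem=[0,0,0,0]
After op 4 (pop): stack=[14,5] mem=[0,0,0,0]

[14, 5]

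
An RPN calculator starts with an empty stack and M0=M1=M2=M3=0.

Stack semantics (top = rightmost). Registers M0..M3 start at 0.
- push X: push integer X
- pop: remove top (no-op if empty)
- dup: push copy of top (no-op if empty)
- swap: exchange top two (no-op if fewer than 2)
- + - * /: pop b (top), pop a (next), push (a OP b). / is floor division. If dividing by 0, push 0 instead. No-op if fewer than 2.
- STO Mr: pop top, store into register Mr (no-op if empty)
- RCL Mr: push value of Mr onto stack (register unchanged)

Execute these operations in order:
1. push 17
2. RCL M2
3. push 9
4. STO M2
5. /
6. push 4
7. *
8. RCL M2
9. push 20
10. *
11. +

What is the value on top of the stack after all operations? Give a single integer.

Answer: 180

Derivation:
After op 1 (push 17): stack=[17] mem=[0,0,0,0]
After op 2 (RCL M2): stack=[17,0] mem=[0,0,0,0]
After op 3 (push 9): stack=[17,0,9] mem=[0,0,0,0]
After op 4 (STO M2): stack=[17,0] mem=[0,0,9,0]
After op 5 (/): stack=[0] mem=[0,0,9,0]
After op 6 (push 4): stack=[0,4] mem=[0,0,9,0]
After op 7 (*): stack=[0] mem=[0,0,9,0]
After op 8 (RCL M2): stack=[0,9] mem=[0,0,9,0]
After op 9 (push 20): stack=[0,9,20] mem=[0,0,9,0]
After op 10 (*): stack=[0,180] mem=[0,0,9,0]
After op 11 (+): stack=[180] mem=[0,0,9,0]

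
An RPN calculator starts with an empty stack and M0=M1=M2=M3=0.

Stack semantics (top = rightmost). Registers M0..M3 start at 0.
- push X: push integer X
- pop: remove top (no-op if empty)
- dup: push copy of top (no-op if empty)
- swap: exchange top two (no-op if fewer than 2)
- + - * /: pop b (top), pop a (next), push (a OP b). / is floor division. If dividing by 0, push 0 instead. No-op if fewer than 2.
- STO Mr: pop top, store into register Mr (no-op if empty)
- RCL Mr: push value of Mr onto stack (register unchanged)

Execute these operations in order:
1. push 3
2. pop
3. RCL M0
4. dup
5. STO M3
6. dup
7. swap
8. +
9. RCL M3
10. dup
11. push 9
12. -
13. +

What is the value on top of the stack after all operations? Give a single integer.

Answer: -9

Derivation:
After op 1 (push 3): stack=[3] mem=[0,0,0,0]
After op 2 (pop): stack=[empty] mem=[0,0,0,0]
After op 3 (RCL M0): stack=[0] mem=[0,0,0,0]
After op 4 (dup): stack=[0,0] mem=[0,0,0,0]
After op 5 (STO M3): stack=[0] mem=[0,0,0,0]
After op 6 (dup): stack=[0,0] mem=[0,0,0,0]
After op 7 (swap): stack=[0,0] mem=[0,0,0,0]
After op 8 (+): stack=[0] mem=[0,0,0,0]
After op 9 (RCL M3): stack=[0,0] mem=[0,0,0,0]
After op 10 (dup): stack=[0,0,0] mem=[0,0,0,0]
After op 11 (push 9): stack=[0,0,0,9] mem=[0,0,0,0]
After op 12 (-): stack=[0,0,-9] mem=[0,0,0,0]
After op 13 (+): stack=[0,-9] mem=[0,0,0,0]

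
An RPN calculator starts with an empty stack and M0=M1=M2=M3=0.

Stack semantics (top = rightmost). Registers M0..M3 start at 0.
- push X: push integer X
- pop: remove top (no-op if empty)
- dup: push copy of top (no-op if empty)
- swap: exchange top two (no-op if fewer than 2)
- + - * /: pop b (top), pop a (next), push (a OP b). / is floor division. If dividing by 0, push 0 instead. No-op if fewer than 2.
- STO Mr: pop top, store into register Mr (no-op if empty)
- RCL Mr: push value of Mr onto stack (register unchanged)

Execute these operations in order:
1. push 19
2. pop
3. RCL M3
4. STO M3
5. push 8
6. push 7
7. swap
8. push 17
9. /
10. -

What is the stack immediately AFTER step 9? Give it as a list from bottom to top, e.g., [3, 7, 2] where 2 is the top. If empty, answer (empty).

After op 1 (push 19): stack=[19] mem=[0,0,0,0]
After op 2 (pop): stack=[empty] mem=[0,0,0,0]
After op 3 (RCL M3): stack=[0] mem=[0,0,0,0]
After op 4 (STO M3): stack=[empty] mem=[0,0,0,0]
After op 5 (push 8): stack=[8] mem=[0,0,0,0]
After op 6 (push 7): stack=[8,7] mem=[0,0,0,0]
After op 7 (swap): stack=[7,8] mem=[0,0,0,0]
After op 8 (push 17): stack=[7,8,17] mem=[0,0,0,0]
After op 9 (/): stack=[7,0] mem=[0,0,0,0]

[7, 0]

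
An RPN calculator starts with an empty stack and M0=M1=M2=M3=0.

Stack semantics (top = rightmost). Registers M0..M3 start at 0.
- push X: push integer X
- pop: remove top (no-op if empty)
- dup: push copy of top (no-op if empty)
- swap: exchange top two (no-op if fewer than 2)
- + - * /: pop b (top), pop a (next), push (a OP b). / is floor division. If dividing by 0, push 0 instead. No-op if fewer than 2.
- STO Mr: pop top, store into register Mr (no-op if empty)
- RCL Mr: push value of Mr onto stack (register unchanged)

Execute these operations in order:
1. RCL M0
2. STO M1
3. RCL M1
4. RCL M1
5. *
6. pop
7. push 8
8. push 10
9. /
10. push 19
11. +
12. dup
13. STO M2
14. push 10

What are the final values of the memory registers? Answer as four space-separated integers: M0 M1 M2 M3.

After op 1 (RCL M0): stack=[0] mem=[0,0,0,0]
After op 2 (STO M1): stack=[empty] mem=[0,0,0,0]
After op 3 (RCL M1): stack=[0] mem=[0,0,0,0]
After op 4 (RCL M1): stack=[0,0] mem=[0,0,0,0]
After op 5 (*): stack=[0] mem=[0,0,0,0]
After op 6 (pop): stack=[empty] mem=[0,0,0,0]
After op 7 (push 8): stack=[8] mem=[0,0,0,0]
After op 8 (push 10): stack=[8,10] mem=[0,0,0,0]
After op 9 (/): stack=[0] mem=[0,0,0,0]
After op 10 (push 19): stack=[0,19] mem=[0,0,0,0]
After op 11 (+): stack=[19] mem=[0,0,0,0]
After op 12 (dup): stack=[19,19] mem=[0,0,0,0]
After op 13 (STO M2): stack=[19] mem=[0,0,19,0]
After op 14 (push 10): stack=[19,10] mem=[0,0,19,0]

Answer: 0 0 19 0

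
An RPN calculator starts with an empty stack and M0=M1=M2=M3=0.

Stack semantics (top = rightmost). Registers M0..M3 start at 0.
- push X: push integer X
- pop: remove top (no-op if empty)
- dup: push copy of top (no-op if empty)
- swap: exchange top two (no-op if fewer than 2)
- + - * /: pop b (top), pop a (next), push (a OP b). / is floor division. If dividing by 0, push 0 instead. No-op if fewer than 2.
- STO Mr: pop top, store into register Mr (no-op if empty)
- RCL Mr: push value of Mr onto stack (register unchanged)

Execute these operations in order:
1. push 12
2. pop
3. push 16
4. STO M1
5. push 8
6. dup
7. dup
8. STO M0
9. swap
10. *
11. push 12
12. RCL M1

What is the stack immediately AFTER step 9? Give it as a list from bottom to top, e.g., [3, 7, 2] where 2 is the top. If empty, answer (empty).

After op 1 (push 12): stack=[12] mem=[0,0,0,0]
After op 2 (pop): stack=[empty] mem=[0,0,0,0]
After op 3 (push 16): stack=[16] mem=[0,0,0,0]
After op 4 (STO M1): stack=[empty] mem=[0,16,0,0]
After op 5 (push 8): stack=[8] mem=[0,16,0,0]
After op 6 (dup): stack=[8,8] mem=[0,16,0,0]
After op 7 (dup): stack=[8,8,8] mem=[0,16,0,0]
After op 8 (STO M0): stack=[8,8] mem=[8,16,0,0]
After op 9 (swap): stack=[8,8] mem=[8,16,0,0]

[8, 8]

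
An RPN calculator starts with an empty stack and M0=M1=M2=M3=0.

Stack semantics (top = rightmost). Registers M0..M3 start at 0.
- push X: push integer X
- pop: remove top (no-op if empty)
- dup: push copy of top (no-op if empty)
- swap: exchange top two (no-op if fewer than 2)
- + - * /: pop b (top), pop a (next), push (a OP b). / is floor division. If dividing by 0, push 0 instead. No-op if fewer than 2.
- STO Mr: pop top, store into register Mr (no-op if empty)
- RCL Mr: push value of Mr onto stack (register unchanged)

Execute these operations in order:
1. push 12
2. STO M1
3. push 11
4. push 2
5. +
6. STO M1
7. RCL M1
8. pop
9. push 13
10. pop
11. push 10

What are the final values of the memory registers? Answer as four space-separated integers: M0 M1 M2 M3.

Answer: 0 13 0 0

Derivation:
After op 1 (push 12): stack=[12] mem=[0,0,0,0]
After op 2 (STO M1): stack=[empty] mem=[0,12,0,0]
After op 3 (push 11): stack=[11] mem=[0,12,0,0]
After op 4 (push 2): stack=[11,2] mem=[0,12,0,0]
After op 5 (+): stack=[13] mem=[0,12,0,0]
After op 6 (STO M1): stack=[empty] mem=[0,13,0,0]
After op 7 (RCL M1): stack=[13] mem=[0,13,0,0]
After op 8 (pop): stack=[empty] mem=[0,13,0,0]
After op 9 (push 13): stack=[13] mem=[0,13,0,0]
After op 10 (pop): stack=[empty] mem=[0,13,0,0]
After op 11 (push 10): stack=[10] mem=[0,13,0,0]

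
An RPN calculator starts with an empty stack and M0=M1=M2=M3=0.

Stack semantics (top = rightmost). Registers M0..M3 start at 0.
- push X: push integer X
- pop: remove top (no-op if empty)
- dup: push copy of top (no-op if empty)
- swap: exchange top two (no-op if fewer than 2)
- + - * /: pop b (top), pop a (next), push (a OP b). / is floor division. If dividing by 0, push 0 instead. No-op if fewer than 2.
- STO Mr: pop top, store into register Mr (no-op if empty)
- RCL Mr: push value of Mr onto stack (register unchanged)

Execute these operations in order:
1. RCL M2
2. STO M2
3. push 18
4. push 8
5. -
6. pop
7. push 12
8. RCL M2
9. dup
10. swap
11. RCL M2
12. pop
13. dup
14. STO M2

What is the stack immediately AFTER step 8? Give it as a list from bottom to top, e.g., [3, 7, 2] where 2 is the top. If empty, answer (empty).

After op 1 (RCL M2): stack=[0] mem=[0,0,0,0]
After op 2 (STO M2): stack=[empty] mem=[0,0,0,0]
After op 3 (push 18): stack=[18] mem=[0,0,0,0]
After op 4 (push 8): stack=[18,8] mem=[0,0,0,0]
After op 5 (-): stack=[10] mem=[0,0,0,0]
After op 6 (pop): stack=[empty] mem=[0,0,0,0]
After op 7 (push 12): stack=[12] mem=[0,0,0,0]
After op 8 (RCL M2): stack=[12,0] mem=[0,0,0,0]

[12, 0]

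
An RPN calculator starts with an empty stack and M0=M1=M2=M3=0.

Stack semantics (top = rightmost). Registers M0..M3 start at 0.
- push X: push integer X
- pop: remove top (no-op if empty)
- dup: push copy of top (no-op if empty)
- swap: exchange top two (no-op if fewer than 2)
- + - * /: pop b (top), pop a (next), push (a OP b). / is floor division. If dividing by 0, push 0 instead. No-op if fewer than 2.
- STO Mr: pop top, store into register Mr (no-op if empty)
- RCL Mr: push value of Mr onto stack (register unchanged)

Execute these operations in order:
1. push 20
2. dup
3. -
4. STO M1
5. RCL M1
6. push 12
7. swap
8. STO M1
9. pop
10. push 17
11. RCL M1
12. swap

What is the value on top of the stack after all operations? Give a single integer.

Answer: 17

Derivation:
After op 1 (push 20): stack=[20] mem=[0,0,0,0]
After op 2 (dup): stack=[20,20] mem=[0,0,0,0]
After op 3 (-): stack=[0] mem=[0,0,0,0]
After op 4 (STO M1): stack=[empty] mem=[0,0,0,0]
After op 5 (RCL M1): stack=[0] mem=[0,0,0,0]
After op 6 (push 12): stack=[0,12] mem=[0,0,0,0]
After op 7 (swap): stack=[12,0] mem=[0,0,0,0]
After op 8 (STO M1): stack=[12] mem=[0,0,0,0]
After op 9 (pop): stack=[empty] mem=[0,0,0,0]
After op 10 (push 17): stack=[17] mem=[0,0,0,0]
After op 11 (RCL M1): stack=[17,0] mem=[0,0,0,0]
After op 12 (swap): stack=[0,17] mem=[0,0,0,0]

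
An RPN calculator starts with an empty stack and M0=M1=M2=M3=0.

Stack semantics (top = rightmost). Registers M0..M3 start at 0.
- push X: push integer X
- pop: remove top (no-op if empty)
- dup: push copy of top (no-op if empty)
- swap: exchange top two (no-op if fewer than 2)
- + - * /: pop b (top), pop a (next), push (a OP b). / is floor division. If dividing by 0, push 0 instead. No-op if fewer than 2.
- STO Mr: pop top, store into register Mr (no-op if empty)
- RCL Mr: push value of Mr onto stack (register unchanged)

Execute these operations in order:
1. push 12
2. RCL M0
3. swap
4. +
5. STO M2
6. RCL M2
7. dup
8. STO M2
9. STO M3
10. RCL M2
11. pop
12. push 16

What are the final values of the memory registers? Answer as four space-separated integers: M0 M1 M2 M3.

Answer: 0 0 12 12

Derivation:
After op 1 (push 12): stack=[12] mem=[0,0,0,0]
After op 2 (RCL M0): stack=[12,0] mem=[0,0,0,0]
After op 3 (swap): stack=[0,12] mem=[0,0,0,0]
After op 4 (+): stack=[12] mem=[0,0,0,0]
After op 5 (STO M2): stack=[empty] mem=[0,0,12,0]
After op 6 (RCL M2): stack=[12] mem=[0,0,12,0]
After op 7 (dup): stack=[12,12] mem=[0,0,12,0]
After op 8 (STO M2): stack=[12] mem=[0,0,12,0]
After op 9 (STO M3): stack=[empty] mem=[0,0,12,12]
After op 10 (RCL M2): stack=[12] mem=[0,0,12,12]
After op 11 (pop): stack=[empty] mem=[0,0,12,12]
After op 12 (push 16): stack=[16] mem=[0,0,12,12]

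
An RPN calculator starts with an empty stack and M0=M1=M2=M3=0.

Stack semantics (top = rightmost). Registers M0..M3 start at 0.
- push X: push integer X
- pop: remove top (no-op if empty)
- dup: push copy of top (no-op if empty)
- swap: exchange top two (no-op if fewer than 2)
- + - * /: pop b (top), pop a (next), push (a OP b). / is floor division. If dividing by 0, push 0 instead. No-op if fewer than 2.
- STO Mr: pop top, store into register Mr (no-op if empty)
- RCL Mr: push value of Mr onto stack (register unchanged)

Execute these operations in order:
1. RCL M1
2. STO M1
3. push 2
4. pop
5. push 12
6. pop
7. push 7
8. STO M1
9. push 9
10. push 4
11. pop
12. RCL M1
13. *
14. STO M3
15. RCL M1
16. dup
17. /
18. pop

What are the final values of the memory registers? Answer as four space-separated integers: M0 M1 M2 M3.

Answer: 0 7 0 63

Derivation:
After op 1 (RCL M1): stack=[0] mem=[0,0,0,0]
After op 2 (STO M1): stack=[empty] mem=[0,0,0,0]
After op 3 (push 2): stack=[2] mem=[0,0,0,0]
After op 4 (pop): stack=[empty] mem=[0,0,0,0]
After op 5 (push 12): stack=[12] mem=[0,0,0,0]
After op 6 (pop): stack=[empty] mem=[0,0,0,0]
After op 7 (push 7): stack=[7] mem=[0,0,0,0]
After op 8 (STO M1): stack=[empty] mem=[0,7,0,0]
After op 9 (push 9): stack=[9] mem=[0,7,0,0]
After op 10 (push 4): stack=[9,4] mem=[0,7,0,0]
After op 11 (pop): stack=[9] mem=[0,7,0,0]
After op 12 (RCL M1): stack=[9,7] mem=[0,7,0,0]
After op 13 (*): stack=[63] mem=[0,7,0,0]
After op 14 (STO M3): stack=[empty] mem=[0,7,0,63]
After op 15 (RCL M1): stack=[7] mem=[0,7,0,63]
After op 16 (dup): stack=[7,7] mem=[0,7,0,63]
After op 17 (/): stack=[1] mem=[0,7,0,63]
After op 18 (pop): stack=[empty] mem=[0,7,0,63]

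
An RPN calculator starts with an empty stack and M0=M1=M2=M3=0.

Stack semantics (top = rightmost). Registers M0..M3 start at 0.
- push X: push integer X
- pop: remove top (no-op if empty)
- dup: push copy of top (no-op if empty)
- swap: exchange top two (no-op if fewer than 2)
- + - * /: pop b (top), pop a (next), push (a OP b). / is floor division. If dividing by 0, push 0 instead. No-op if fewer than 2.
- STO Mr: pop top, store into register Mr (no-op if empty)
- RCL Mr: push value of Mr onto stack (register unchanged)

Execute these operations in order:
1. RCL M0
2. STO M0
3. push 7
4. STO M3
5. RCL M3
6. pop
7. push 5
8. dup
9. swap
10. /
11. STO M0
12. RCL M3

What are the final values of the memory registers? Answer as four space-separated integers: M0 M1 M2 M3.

Answer: 1 0 0 7

Derivation:
After op 1 (RCL M0): stack=[0] mem=[0,0,0,0]
After op 2 (STO M0): stack=[empty] mem=[0,0,0,0]
After op 3 (push 7): stack=[7] mem=[0,0,0,0]
After op 4 (STO M3): stack=[empty] mem=[0,0,0,7]
After op 5 (RCL M3): stack=[7] mem=[0,0,0,7]
After op 6 (pop): stack=[empty] mem=[0,0,0,7]
After op 7 (push 5): stack=[5] mem=[0,0,0,7]
After op 8 (dup): stack=[5,5] mem=[0,0,0,7]
After op 9 (swap): stack=[5,5] mem=[0,0,0,7]
After op 10 (/): stack=[1] mem=[0,0,0,7]
After op 11 (STO M0): stack=[empty] mem=[1,0,0,7]
After op 12 (RCL M3): stack=[7] mem=[1,0,0,7]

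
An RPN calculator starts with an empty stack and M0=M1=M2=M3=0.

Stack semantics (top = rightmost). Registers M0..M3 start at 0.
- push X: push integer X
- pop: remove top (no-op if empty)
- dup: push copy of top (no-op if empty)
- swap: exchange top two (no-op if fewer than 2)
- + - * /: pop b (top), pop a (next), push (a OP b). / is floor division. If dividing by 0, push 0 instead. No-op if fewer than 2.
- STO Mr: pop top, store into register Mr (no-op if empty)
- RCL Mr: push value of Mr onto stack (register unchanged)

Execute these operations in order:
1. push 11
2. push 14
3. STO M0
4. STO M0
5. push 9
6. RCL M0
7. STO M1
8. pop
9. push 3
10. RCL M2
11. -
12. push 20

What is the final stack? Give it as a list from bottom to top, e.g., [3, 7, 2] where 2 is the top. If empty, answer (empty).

After op 1 (push 11): stack=[11] mem=[0,0,0,0]
After op 2 (push 14): stack=[11,14] mem=[0,0,0,0]
After op 3 (STO M0): stack=[11] mem=[14,0,0,0]
After op 4 (STO M0): stack=[empty] mem=[11,0,0,0]
After op 5 (push 9): stack=[9] mem=[11,0,0,0]
After op 6 (RCL M0): stack=[9,11] mem=[11,0,0,0]
After op 7 (STO M1): stack=[9] mem=[11,11,0,0]
After op 8 (pop): stack=[empty] mem=[11,11,0,0]
After op 9 (push 3): stack=[3] mem=[11,11,0,0]
After op 10 (RCL M2): stack=[3,0] mem=[11,11,0,0]
After op 11 (-): stack=[3] mem=[11,11,0,0]
After op 12 (push 20): stack=[3,20] mem=[11,11,0,0]

Answer: [3, 20]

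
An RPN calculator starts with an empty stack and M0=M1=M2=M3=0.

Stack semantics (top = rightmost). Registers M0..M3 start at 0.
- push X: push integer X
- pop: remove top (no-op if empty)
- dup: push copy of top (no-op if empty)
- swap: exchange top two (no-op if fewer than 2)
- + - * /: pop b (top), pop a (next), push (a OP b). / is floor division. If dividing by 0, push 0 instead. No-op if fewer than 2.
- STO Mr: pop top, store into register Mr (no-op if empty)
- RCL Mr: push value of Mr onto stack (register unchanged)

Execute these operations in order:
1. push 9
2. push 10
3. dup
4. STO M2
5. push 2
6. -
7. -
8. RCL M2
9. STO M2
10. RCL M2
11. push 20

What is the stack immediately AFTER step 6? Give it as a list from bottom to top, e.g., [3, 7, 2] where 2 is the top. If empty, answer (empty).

After op 1 (push 9): stack=[9] mem=[0,0,0,0]
After op 2 (push 10): stack=[9,10] mem=[0,0,0,0]
After op 3 (dup): stack=[9,10,10] mem=[0,0,0,0]
After op 4 (STO M2): stack=[9,10] mem=[0,0,10,0]
After op 5 (push 2): stack=[9,10,2] mem=[0,0,10,0]
After op 6 (-): stack=[9,8] mem=[0,0,10,0]

[9, 8]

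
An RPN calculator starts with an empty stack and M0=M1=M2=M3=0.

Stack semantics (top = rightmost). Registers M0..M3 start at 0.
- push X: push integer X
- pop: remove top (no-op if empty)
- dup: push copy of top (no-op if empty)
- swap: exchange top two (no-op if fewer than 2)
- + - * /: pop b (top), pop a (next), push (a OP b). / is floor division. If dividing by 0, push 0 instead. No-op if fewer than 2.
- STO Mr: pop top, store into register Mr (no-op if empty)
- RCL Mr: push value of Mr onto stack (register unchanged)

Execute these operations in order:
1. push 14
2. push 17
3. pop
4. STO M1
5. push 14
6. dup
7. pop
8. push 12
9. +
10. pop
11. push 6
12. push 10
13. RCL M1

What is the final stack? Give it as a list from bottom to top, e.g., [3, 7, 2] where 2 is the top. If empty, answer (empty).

After op 1 (push 14): stack=[14] mem=[0,0,0,0]
After op 2 (push 17): stack=[14,17] mem=[0,0,0,0]
After op 3 (pop): stack=[14] mem=[0,0,0,0]
After op 4 (STO M1): stack=[empty] mem=[0,14,0,0]
After op 5 (push 14): stack=[14] mem=[0,14,0,0]
After op 6 (dup): stack=[14,14] mem=[0,14,0,0]
After op 7 (pop): stack=[14] mem=[0,14,0,0]
After op 8 (push 12): stack=[14,12] mem=[0,14,0,0]
After op 9 (+): stack=[26] mem=[0,14,0,0]
After op 10 (pop): stack=[empty] mem=[0,14,0,0]
After op 11 (push 6): stack=[6] mem=[0,14,0,0]
After op 12 (push 10): stack=[6,10] mem=[0,14,0,0]
After op 13 (RCL M1): stack=[6,10,14] mem=[0,14,0,0]

Answer: [6, 10, 14]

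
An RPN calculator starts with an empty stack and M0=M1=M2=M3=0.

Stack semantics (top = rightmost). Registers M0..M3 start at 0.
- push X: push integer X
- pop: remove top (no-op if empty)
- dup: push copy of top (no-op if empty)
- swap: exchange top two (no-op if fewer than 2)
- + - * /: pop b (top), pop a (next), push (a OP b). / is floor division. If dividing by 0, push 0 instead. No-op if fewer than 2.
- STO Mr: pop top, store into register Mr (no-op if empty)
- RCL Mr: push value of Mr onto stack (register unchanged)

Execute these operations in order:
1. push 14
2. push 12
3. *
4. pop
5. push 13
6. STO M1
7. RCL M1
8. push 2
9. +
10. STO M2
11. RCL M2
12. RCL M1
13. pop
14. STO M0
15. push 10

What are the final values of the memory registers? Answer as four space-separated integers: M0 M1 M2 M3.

After op 1 (push 14): stack=[14] mem=[0,0,0,0]
After op 2 (push 12): stack=[14,12] mem=[0,0,0,0]
After op 3 (*): stack=[168] mem=[0,0,0,0]
After op 4 (pop): stack=[empty] mem=[0,0,0,0]
After op 5 (push 13): stack=[13] mem=[0,0,0,0]
After op 6 (STO M1): stack=[empty] mem=[0,13,0,0]
After op 7 (RCL M1): stack=[13] mem=[0,13,0,0]
After op 8 (push 2): stack=[13,2] mem=[0,13,0,0]
After op 9 (+): stack=[15] mem=[0,13,0,0]
After op 10 (STO M2): stack=[empty] mem=[0,13,15,0]
After op 11 (RCL M2): stack=[15] mem=[0,13,15,0]
After op 12 (RCL M1): stack=[15,13] mem=[0,13,15,0]
After op 13 (pop): stack=[15] mem=[0,13,15,0]
After op 14 (STO M0): stack=[empty] mem=[15,13,15,0]
After op 15 (push 10): stack=[10] mem=[15,13,15,0]

Answer: 15 13 15 0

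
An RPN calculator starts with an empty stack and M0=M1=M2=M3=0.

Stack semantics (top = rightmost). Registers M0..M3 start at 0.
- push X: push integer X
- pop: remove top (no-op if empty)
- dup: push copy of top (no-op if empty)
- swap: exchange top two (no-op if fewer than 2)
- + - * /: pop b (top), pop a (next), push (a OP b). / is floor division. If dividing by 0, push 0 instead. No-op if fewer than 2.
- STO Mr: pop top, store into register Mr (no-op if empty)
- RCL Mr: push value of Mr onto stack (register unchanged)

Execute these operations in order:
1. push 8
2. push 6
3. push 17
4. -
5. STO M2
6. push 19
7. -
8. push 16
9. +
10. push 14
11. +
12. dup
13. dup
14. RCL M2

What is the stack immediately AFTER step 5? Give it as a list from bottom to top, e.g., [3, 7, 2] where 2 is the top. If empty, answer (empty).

After op 1 (push 8): stack=[8] mem=[0,0,0,0]
After op 2 (push 6): stack=[8,6] mem=[0,0,0,0]
After op 3 (push 17): stack=[8,6,17] mem=[0,0,0,0]
After op 4 (-): stack=[8,-11] mem=[0,0,0,0]
After op 5 (STO M2): stack=[8] mem=[0,0,-11,0]

[8]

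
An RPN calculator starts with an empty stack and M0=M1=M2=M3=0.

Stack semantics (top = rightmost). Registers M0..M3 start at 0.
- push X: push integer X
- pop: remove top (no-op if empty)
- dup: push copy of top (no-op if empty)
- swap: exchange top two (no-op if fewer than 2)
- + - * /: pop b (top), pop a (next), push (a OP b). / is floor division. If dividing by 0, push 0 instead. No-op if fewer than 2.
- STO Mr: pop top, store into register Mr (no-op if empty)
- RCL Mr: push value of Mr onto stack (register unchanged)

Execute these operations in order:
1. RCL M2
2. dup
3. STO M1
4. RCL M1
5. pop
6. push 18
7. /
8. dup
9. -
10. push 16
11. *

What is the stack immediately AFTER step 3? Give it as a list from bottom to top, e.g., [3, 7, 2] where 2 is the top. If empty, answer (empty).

After op 1 (RCL M2): stack=[0] mem=[0,0,0,0]
After op 2 (dup): stack=[0,0] mem=[0,0,0,0]
After op 3 (STO M1): stack=[0] mem=[0,0,0,0]

[0]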